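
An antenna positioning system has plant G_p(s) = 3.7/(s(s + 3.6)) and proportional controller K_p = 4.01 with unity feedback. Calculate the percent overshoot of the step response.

The closed-loop denominator s² + 3.6s + 14.84 gives ω_n = √14.84 = 3.852 and ζ = 3.6/(2ω_n) = 0.4673.
%OS = 100·exp(−πζ/√(1−ζ²)) = 100·exp(−π·0.4673/√0.7816) = 19%.

19%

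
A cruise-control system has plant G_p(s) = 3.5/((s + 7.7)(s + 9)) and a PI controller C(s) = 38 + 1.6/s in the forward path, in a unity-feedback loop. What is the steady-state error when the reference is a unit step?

The open loop C(s)G_p(s) has a pole at the origin (type 1), so the static position error constant is infinite and e_ss = 1/(1+∞) = 0.

0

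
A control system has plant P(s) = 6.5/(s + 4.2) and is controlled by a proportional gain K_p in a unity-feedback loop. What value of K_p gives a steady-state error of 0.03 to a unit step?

K_p = 20.9

For a type-0 loop with proportional control, e_ss = 1/(1 + K_p·P(0)).
P(0) = 1.548. Require 1/(1 + K_p·1.548) = 0.03, so 1 + 1.548·K_p = 33.33.
K_p = (33.33 − 1)/1.548 = 20.9.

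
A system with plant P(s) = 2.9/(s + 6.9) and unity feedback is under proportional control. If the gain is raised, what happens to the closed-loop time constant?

decrease

Closed-loop pole is at s = −(6.9+K_p·2.9); larger K_p moves it further left, so τ = 1/(6.9+K_p·2.9) decreases.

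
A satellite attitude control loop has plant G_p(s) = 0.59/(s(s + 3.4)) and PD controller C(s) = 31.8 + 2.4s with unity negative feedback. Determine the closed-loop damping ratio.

ζ = 0.556

Forward path: (31.8 + 2.4s)·0.59/(s(s+3.4)). The closed-loop characteristic equation is s² + (3.4 + 0.59·2.4)s + 0.59·31.8 = 0.
That is s² + 4.816s + 18.76 = 0, so ω_n = 4.332 rad/s and ζ = 4.816/(2·4.332) = 0.5559.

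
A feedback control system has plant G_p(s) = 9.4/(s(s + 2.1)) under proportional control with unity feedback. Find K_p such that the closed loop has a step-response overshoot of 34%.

K_p = 1.11

From %OS = 100·exp(−πζ/√(1−ζ²)) = 34%, ζ = −ln(0.34)/√(π²+ln²(0.34)) = 0.3248.
Characteristic equation s² + 2.1s + 9.4K_p = 0 gives ζ = 2.1/(2√(9.4K_p)).
Setting ζ = 0.3248: √(9.4K_p) = 2.1/(2·0.3248) = 3.233, so K_p = 10.45/9.4 = 1.11.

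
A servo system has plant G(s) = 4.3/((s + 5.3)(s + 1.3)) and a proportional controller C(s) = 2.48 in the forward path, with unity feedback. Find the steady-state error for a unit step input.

0.393

The loop is type 0. Static position error constant K_pos = C(0)·G(0) = 2.48·0.6241 = 1.548.
Steady-state error to a unit step: e_ss = 1/(1+K_pos) = 1/2.548 = 0.393.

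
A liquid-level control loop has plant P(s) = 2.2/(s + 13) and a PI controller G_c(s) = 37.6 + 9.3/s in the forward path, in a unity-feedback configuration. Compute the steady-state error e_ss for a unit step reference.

0

The open loop G_c(s)P(s) has a pole at the origin (type 1), so the static position error constant is infinite and e_ss = 1/(1+∞) = 0.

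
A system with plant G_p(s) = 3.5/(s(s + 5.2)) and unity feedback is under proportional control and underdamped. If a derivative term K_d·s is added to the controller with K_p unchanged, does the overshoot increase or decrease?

decrease

With PD the characteristic equation becomes s² + (a + K·K_d)s + K·K_p = 0; the damping term grows, ζ rises, overshoot falls.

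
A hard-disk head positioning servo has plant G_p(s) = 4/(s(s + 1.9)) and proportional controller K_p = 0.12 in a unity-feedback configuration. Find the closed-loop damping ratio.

ζ = 1.37

The closed-loop denominator is s(s+1.9) + 0.12·4 = s² + 1.9s + 0.48.
So ω_n² = 0.48 ⇒ ω_n = 0.6928 rad/s, and ζ = 1.9/(2ω_n) = 1.37.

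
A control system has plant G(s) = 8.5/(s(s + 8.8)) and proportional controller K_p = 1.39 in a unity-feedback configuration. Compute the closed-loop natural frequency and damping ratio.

1 + K_p·G(s) = 0 gives s² + 8.8s + 11.81 = 0.
Matching s² + 2ζω_n s + ω_n²: ω_n = √11.81 = 3.437 rad/s and 2ζω_n = 8.8, so ζ = 8.8/(2·3.437) = 1.28.

ω_n = 3.44 rad/s, ζ = 1.28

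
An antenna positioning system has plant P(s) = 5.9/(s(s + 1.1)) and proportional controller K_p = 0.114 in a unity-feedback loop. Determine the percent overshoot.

5.84%

Closed-loop characteristic equation: s² + 1.1s + 0.6726 = 0, so ω_n = 0.8201 rad/s and ζ = 1.1/(2·0.8201) = 0.6706.
%OS = 100·exp(−πζ/√(1−ζ²)) = 100·exp(−π·0.6706/√0.5503) = 5.84%.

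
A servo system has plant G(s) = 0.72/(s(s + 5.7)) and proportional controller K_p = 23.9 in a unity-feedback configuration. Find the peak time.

The closed-loop denominator s² + 5.7s + 17.21 gives ω_n = √17.21 = 4.148 and ζ = 5.7/(2ω_n) = 0.687.
Damped frequency ω_d = ω_n√(1−ζ²) = 3.014 rad/s, so peak time T_p = π/ω_d = 1.04 s.

T_p = 1.04 s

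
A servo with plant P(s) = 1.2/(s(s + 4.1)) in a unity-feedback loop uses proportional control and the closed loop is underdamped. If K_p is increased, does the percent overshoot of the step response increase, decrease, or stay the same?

increase

Characteristic equation s² + 4.1s + K_p·1.2 = 0: raising K_p raises ω_n while 2ζω_n = 4.1 is fixed, so ζ falls and overshoot grows.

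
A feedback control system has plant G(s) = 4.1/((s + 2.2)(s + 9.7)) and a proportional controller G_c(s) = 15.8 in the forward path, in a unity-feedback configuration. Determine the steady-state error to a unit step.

The loop is type 0. Static position error constant K_pos = G_c(0)·G(0) = 15.8·0.1921 = 3.036.
Steady-state error to a unit step: e_ss = 1/(1+K_pos) = 1/4.036 = 0.248.

0.248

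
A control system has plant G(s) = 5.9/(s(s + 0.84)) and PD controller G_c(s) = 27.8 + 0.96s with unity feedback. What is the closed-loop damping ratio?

Forward path: (27.8 + 0.96s)·5.9/(s(s+0.84)). The closed-loop characteristic equation is s² + (0.84 + 5.9·0.96)s + 5.9·27.8 = 0.
That is s² + 6.504s + 164 = 0, so ω_n = 12.81 rad/s and ζ = 6.504/(2·12.81) = 0.2539.

ζ = 0.254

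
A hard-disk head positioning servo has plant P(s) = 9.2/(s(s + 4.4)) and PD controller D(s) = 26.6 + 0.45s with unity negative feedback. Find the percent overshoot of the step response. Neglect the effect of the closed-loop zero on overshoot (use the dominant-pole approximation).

Forward path: (26.6 + 0.45s)·9.2/(s(s+4.4)). The closed-loop characteristic equation is s² + (4.4 + 9.2·0.45)s + 9.2·26.6 = 0.
That is s² + 8.54s + 244.7 = 0, so ω_n = 15.64 rad/s and ζ = 8.54/(2·15.64) = 0.273.
%OS = 100·exp(−πζ/√(1−ζ²)) = 41%.

41%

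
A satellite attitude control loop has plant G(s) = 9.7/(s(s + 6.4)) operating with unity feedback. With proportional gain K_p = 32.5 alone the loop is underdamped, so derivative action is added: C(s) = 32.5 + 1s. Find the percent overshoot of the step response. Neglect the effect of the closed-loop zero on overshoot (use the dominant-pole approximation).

20.2%

Forward path: (32.5 + 1s)·9.7/(s(s+6.4)). The closed-loop characteristic equation is s² + (6.4 + 9.7·1)s + 9.7·32.5 = 0.
That is s² + 16.1s + 315.2 = 0, so ω_n = 17.76 rad/s and ζ = 16.1/(2·17.76) = 0.4534.
%OS = 100·exp(−πζ/√(1−ζ²)) = 20.2%.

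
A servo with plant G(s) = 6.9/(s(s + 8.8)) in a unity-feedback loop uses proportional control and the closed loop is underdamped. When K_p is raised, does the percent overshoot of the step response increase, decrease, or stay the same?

ζ = 8.8/(2√(6.9K_p)) decreases as K_p grows; lower damping means more overshoot.

increase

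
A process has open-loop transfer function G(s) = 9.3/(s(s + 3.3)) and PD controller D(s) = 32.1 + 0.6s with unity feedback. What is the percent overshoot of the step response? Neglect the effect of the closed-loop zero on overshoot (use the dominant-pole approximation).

43.4%

Forward path: (32.1 + 0.6s)·9.3/(s(s+3.3)). The closed-loop characteristic equation is s² + (3.3 + 9.3·0.6)s + 9.3·32.1 = 0.
That is s² + 8.88s + 298.5 = 0, so ω_n = 17.28 rad/s and ζ = 8.88/(2·17.28) = 0.257.
%OS = 100·exp(−πζ/√(1−ζ²)) = 43.4%.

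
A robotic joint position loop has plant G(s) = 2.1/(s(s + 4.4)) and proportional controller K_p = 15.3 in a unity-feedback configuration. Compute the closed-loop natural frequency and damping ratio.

ω_n = 5.67 rad/s, ζ = 0.388

With unity feedback the closed-loop characteristic equation is s² + 4.4s + 15.3·2.1 = s² + 4.4s + 32.13 = 0.
Matching s² + 2ζω_n s + ω_n²: ω_n = √32.13 = 5.668 rad/s and 2ζω_n = 4.4, so ζ = 4.4/(2·5.668) = 0.388.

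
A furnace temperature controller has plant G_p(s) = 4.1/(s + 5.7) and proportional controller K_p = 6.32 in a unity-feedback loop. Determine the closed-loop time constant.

Closed-loop transfer function: T(s) = K_p·G_p(s)/(1 + K_p·G_p(s)) = 25.91/(s + 5.7 + 25.91) = 25.91/(s + 31.61).
Time constant τ = 1/31.61 = 0.0316 s.

τ = 0.0316 s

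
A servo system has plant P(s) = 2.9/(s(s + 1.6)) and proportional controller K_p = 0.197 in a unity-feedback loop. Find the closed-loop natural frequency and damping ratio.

ω_n = 0.756 rad/s, ζ = 1.06

With unity feedback the closed-loop characteristic equation is s² + 1.6s + 0.197·2.9 = s² + 1.6s + 0.5713 = 0.
So ω_n² = 0.5713 ⇒ ω_n = 0.7558 rad/s, and ζ = 1.6/(2ω_n) = 1.06.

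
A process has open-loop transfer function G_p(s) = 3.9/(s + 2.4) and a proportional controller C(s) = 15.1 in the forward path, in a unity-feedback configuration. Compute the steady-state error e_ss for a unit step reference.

The loop is type 0. Static position error constant K_pos = C(0)·G_p(0) = 15.1·1.625 = 24.54.
Steady-state error to a unit step: e_ss = 1/(1+K_pos) = 1/25.54 = 0.0392.

0.0392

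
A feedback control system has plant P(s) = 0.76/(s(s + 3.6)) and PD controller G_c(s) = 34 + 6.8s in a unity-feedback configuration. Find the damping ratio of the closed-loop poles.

Forward path: (34 + 6.8s)·0.76/(s(s+3.6)). The closed-loop characteristic equation is s² + (3.6 + 0.76·6.8)s + 0.76·34 = 0.
That is s² + 8.768s + 25.84 = 0, so ω_n = 5.083 rad/s and ζ = 8.768/(2·5.083) = 0.8624.

ζ = 0.862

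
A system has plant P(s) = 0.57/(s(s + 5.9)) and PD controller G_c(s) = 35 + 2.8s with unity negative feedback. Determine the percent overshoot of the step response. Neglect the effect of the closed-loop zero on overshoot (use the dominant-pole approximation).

Forward path: (35 + 2.8s)·0.57/(s(s+5.9)). The closed-loop characteristic equation is s² + (5.9 + 0.57·2.8)s + 0.57·35 = 0.
That is s² + 7.496s + 19.95 = 0, so ω_n = 4.467 rad/s and ζ = 7.496/(2·4.467) = 0.8391.
%OS = 100·exp(−πζ/√(1−ζ²)) = 0.786%.

0.786%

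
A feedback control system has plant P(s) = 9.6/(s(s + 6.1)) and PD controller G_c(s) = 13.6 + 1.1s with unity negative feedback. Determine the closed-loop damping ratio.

Forward path: (13.6 + 1.1s)·9.6/(s(s+6.1)). The closed-loop characteristic equation is s² + (6.1 + 9.6·1.1)s + 9.6·13.6 = 0.
That is s² + 16.66s + 130.6 = 0, so ω_n = 11.43 rad/s and ζ = 16.66/(2·11.43) = 0.729.

ζ = 0.729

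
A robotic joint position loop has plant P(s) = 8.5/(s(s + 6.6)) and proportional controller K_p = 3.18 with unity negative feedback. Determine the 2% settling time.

T_s ≈ 1.21 s

From 1 + K_pP(s) = 0: s² + 6.6s + 27.03 = 0 ⇒ ω_n = 5.199, ζ = 0.6347.
2% settling time T_s ≈ 4/(ζω_n) = 4/3.3 = 1.21 s.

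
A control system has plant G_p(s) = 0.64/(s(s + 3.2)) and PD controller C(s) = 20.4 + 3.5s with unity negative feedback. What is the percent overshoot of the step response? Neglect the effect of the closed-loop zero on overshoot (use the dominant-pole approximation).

2.75%

Forward path: (20.4 + 3.5s)·0.64/(s(s+3.2)). The closed-loop characteristic equation is s² + (3.2 + 0.64·3.5)s + 0.64·20.4 = 0.
That is s² + 5.44s + 13.06 = 0, so ω_n = 3.613 rad/s and ζ = 5.44/(2·3.613) = 0.7528.
%OS = 100·exp(−πζ/√(1−ζ²)) = 2.75%.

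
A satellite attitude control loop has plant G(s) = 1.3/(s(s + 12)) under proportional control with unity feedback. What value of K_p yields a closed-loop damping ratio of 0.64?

K_p = 67.6

Closed-loop characteristic equation: s² + 12s + K_p·1.3 = 0.
So ω_n = √(1.3K_p) and 2ζω_n = 12, giving ζ = 12/(2√(1.3K_p)).
Setting ζ = 0.64: √(1.3K_p) = 12/(2·0.64) = 9.375, so K_p = 87.89/1.3 = 67.6.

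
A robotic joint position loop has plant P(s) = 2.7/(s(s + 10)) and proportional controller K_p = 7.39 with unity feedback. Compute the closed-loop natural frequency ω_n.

With unity feedback the closed-loop characteristic equation is s² + 10s + 7.39·2.7 = s² + 10s + 19.95 = 0.
Matching s² + 2ζω_n s + ω_n²: ω_n = √19.95 = 4.467 rad/s and 2ζω_n = 10, so ζ = 10/(2·4.467) = 1.12.

ω_n = 4.47 rad/s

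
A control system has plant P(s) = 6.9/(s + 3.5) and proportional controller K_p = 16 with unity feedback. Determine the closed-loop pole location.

s = -113.9

Closed-loop transfer function: T(s) = K_p·P(s)/(1 + K_p·P(s)) = 110.4/(s + 3.5 + 110.4) = 110.4/(s + 113.9).
The closed-loop pole is at s = −113.9.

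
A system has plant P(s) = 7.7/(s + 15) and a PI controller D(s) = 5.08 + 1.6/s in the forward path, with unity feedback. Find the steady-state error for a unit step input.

0

The open loop D(s)P(s) has a pole at the origin (type 1), so the static position error constant is infinite and e_ss = 1/(1+∞) = 0.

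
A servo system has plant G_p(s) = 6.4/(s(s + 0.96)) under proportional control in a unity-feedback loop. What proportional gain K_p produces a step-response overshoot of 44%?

K_p = 0.563

From %OS = 100·exp(−πζ/√(1−ζ²)) = 44%, ζ = −ln(0.44)/√(π²+ln²(0.44)) = 0.2528.
Characteristic equation s² + 0.96s + 6.4K_p = 0 gives ζ = 0.96/(2√(6.4K_p)).
Setting ζ = 0.2528: √(6.4K_p) = 0.96/(2·0.2528) = 1.898, so K_p = 3.604/6.4 = 0.563.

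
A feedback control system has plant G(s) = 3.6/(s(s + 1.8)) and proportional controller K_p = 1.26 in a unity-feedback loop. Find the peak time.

T_p = 1.63 s

From 1 + K_pG(s) = 0: s² + 1.8s + 4.536 = 0 ⇒ ω_n = 2.13, ζ = 0.4226.
Damped frequency ω_d = ω_n√(1−ζ²) = 1.93 rad/s, so peak time T_p = π/ω_d = 1.63 s.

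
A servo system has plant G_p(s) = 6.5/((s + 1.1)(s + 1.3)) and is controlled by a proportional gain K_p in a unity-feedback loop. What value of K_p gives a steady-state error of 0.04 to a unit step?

Steady-state error for a unit step on this type-0 loop is 1/(1 + K_p·G_p(0)).
G_p(0) = 4.545. Require 1/(1 + K_p·4.545) = 0.04, so 1 + 4.545·K_p = 25.
K_p = (25 − 1)/4.545 = 5.28.

K_p = 5.28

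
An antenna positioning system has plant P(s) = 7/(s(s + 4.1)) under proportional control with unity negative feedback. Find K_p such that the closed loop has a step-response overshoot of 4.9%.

From %OS = 100·exp(−πζ/√(1−ζ²)) = 4.9%, ζ = −ln(0.049)/√(π²+ln²(0.049)) = 0.6925.
Characteristic equation s² + 4.1s + 7K_p = 0 gives ζ = 4.1/(2√(7K_p)).
Setting ζ = 0.6925: √(7K_p) = 4.1/(2·0.6925) = 2.96, so K_p = 8.762/7 = 1.25.

K_p = 1.25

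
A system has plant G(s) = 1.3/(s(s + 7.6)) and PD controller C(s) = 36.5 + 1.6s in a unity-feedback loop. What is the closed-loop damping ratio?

Forward path: (36.5 + 1.6s)·1.3/(s(s+7.6)). The closed-loop characteristic equation is s² + (7.6 + 1.3·1.6)s + 1.3·36.5 = 0.
That is s² + 9.68s + 47.45 = 0, so ω_n = 6.888 rad/s and ζ = 9.68/(2·6.888) = 0.7026.

ζ = 0.703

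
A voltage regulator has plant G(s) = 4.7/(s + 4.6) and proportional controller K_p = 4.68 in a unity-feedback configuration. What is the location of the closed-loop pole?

Closed-loop transfer function: T(s) = K_p·G(s)/(1 + K_p·G(s)) = 22/(s + 4.6 + 22) = 22/(s + 26.6).
The closed-loop pole is at s = −26.6.

s = -26.6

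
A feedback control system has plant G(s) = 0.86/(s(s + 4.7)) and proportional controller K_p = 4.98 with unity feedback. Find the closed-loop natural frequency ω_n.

ω_n = 2.07 rad/s

The closed-loop denominator is s(s+4.7) + 4.98·0.86 = s² + 4.7s + 4.283.
So ω_n² = 4.283 ⇒ ω_n = 2.069 rad/s, and ζ = 4.7/(2ω_n) = 1.14.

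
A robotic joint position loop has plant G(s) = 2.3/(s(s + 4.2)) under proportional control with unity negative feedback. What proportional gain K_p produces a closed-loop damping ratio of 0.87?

Closed-loop characteristic equation: s² + 4.2s + K_p·2.3 = 0.
So ω_n = √(2.3K_p) and 2ζω_n = 4.2, giving ζ = 4.2/(2√(2.3K_p)).
Setting ζ = 0.87: √(2.3K_p) = 4.2/(2·0.87) = 2.414, so K_p = 5.826/2.3 = 2.53.

K_p = 2.53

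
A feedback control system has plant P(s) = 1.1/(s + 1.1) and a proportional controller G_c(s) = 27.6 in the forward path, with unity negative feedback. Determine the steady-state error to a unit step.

0.035

The loop is type 0. Static position error constant K_pos = G_c(0)·P(0) = 27.6·1 = 27.6.
Steady-state error to a unit step: e_ss = 1/(1+K_pos) = 1/28.6 = 0.035.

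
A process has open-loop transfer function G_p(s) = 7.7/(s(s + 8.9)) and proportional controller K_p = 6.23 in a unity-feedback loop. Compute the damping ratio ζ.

ζ = 0.642

1 + K_p·G_p(s) = 0 gives s² + 8.9s + 47.97 = 0.
So ω_n² = 47.97 ⇒ ω_n = 6.926 rad/s, and ζ = 8.9/(2ω_n) = 0.642.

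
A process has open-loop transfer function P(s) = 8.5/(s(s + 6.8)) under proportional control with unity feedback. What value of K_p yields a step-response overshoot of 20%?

From %OS = 100·exp(−πζ/√(1−ζ²)) = 20%, ζ = −ln(0.2)/√(π²+ln²(0.2)) = 0.4559.
Characteristic equation s² + 6.8s + 8.5K_p = 0 gives ζ = 6.8/(2√(8.5K_p)).
Setting ζ = 0.4559: √(8.5K_p) = 6.8/(2·0.4559) = 7.457, so K_p = 55.61/8.5 = 6.54.

K_p = 6.54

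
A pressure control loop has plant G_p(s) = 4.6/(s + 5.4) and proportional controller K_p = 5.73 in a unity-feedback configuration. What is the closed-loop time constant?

τ = 0.0315 s

Closed-loop transfer function: T(s) = K_p·G_p(s)/(1 + K_p·G_p(s)) = 26.36/(s + 5.4 + 26.36) = 26.36/(s + 31.76).
Time constant τ = 1/31.76 = 0.0315 s.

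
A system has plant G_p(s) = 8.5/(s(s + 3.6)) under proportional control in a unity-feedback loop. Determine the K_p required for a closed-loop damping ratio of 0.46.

Closed-loop characteristic equation: s² + 3.6s + K_p·8.5 = 0.
So ω_n = √(8.5K_p) and 2ζω_n = 3.6, giving ζ = 3.6/(2√(8.5K_p)).
Setting ζ = 0.46: √(8.5K_p) = 3.6/(2·0.46) = 3.913, so K_p = 15.31/8.5 = 1.8.

K_p = 1.8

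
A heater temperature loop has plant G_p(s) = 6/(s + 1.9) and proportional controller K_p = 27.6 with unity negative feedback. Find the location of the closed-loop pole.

Closed-loop transfer function: T(s) = K_p·G_p(s)/(1 + K_p·G_p(s)) = 165.6/(s + 1.9 + 165.6) = 165.6/(s + 167.5).
The closed-loop pole is at s = −167.5.

s = -167.5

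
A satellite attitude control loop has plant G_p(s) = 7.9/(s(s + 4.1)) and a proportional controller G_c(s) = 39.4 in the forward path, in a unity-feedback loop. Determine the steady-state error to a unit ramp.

0.0132

The loop has one pole at the origin (type 1). Velocity error constant K_v = lim_{s→0} s·G_c(s)G_p(s) = 39.4·7.9/4.1 = 75.92.
Steady-state error to a unit ramp: e_ss = 1/K_v = 0.0132.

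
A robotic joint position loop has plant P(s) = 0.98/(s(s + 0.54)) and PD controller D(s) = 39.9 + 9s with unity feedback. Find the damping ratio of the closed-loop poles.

ζ = 0.748

Forward path: (39.9 + 9s)·0.98/(s(s+0.54)). The closed-loop characteristic equation is s² + (0.54 + 0.98·9)s + 0.98·39.9 = 0.
That is s² + 9.36s + 39.1 = 0, so ω_n = 6.253 rad/s and ζ = 9.36/(2·6.253) = 0.7484.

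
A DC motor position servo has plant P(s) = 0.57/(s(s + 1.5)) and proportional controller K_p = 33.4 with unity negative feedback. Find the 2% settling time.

T_s ≈ 5.33 s

From 1 + K_pP(s) = 0: s² + 1.5s + 19.04 = 0 ⇒ ω_n = 4.363, ζ = 0.1719.
2% settling time T_s ≈ 4/(ζω_n) = 4/0.75 = 5.33 s.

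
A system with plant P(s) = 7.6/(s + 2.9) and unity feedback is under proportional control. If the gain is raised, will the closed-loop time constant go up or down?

decrease

The closed-loop bandwidth 2.9+K_p·7.6 grows with K_p, so τ shrinks.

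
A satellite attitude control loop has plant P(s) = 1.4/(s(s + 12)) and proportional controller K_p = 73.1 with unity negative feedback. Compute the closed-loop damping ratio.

ζ = 0.593

With unity feedback the closed-loop characteristic equation is s² + 12s + 73.1·1.4 = s² + 12s + 102.3 = 0.
So ω_n² = 102.3 ⇒ ω_n = 10.12 rad/s, and ζ = 12/(2ω_n) = 0.593.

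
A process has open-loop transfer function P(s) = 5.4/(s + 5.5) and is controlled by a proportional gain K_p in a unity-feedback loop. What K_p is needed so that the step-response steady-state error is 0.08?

Steady-state error for a unit step on this type-0 loop is 1/(1 + K_p·P(0)).
P(0) = 0.9818. Require 1/(1 + K_p·0.9818) = 0.08, so 1 + 0.9818·K_p = 12.5.
K_p = (12.5 − 1)/0.9818 = 11.7.

K_p = 11.7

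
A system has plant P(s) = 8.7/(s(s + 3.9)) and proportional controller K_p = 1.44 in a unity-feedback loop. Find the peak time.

T_p = 1.06 s

The closed-loop denominator s² + 3.9s + 12.53 gives ω_n = √12.53 = 3.539 and ζ = 3.9/(2ω_n) = 0.5509.
Damped frequency ω_d = ω_n√(1−ζ²) = 2.954 rad/s, so peak time T_p = π/ω_d = 1.06 s.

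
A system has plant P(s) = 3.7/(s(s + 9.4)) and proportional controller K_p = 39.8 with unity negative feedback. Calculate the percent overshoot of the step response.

26.7%

Closed-loop characteristic equation: s² + 9.4s + 147.3 = 0, so ω_n = 12.14 rad/s and ζ = 9.4/(2·12.14) = 0.3873.
%OS = 100·exp(−πζ/√(1−ζ²)) = 100·exp(−π·0.3873/√0.85) = 26.7%.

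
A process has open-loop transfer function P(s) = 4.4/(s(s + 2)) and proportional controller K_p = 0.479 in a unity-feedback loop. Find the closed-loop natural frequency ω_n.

ω_n = 1.45 rad/s

The closed-loop denominator is s(s+2) + 0.479·4.4 = s² + 2s + 2.108.
Matching s² + 2ζω_n s + ω_n²: ω_n = √2.108 = 1.452 rad/s and 2ζω_n = 2, so ζ = 2/(2·1.452) = 0.689.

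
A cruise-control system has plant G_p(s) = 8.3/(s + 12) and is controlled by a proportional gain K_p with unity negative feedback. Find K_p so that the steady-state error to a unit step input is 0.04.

K_p = 34.7

The loop is type 0, so e_ss(step) = 1/(1 + K_pos) with K_pos = K_p·G_p(0).
G_p(0) = 0.6917. Require 1/(1 + K_p·0.6917) = 0.04, so 1 + 0.6917·K_p = 25.
K_p = (25 − 1)/0.6917 = 34.7.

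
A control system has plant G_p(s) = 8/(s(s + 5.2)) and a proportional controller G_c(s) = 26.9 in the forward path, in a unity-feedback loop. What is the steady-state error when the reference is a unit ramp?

The loop has one pole at the origin (type 1). Velocity error constant K_v = lim_{s→0} s·G_c(s)G_p(s) = 26.9·8/5.2 = 41.38.
Steady-state error to a unit ramp: e_ss = 1/K_v = 0.0242.

0.0242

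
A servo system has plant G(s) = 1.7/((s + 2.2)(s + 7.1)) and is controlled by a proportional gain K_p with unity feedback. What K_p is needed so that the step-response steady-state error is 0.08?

Steady-state error for a unit step on this type-0 loop is 1/(1 + K_p·G(0)).
G(0) = 0.1088. Require 1/(1 + K_p·0.1088) = 0.08, so 1 + 0.1088·K_p = 12.5.
K_p = (12.5 − 1)/0.1088 = 106.

K_p = 106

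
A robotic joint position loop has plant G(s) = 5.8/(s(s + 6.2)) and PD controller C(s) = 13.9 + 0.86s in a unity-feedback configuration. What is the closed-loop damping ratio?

ζ = 0.623

Forward path: (13.9 + 0.86s)·5.8/(s(s+6.2)). The closed-loop characteristic equation is s² + (6.2 + 5.8·0.86)s + 5.8·13.9 = 0.
That is s² + 11.19s + 80.62 = 0, so ω_n = 8.979 rad/s and ζ = 11.19/(2·8.979) = 0.623.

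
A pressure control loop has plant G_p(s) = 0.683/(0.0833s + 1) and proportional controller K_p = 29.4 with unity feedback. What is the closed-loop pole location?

s = -253.1

Closed loop: T(s) = K_p·G_p/(1+K_p·G_p) = 20.08/(0.0833s + 1 + 20.08), with pole at s = −(1 + 20.08)/0.0833 = −253.1.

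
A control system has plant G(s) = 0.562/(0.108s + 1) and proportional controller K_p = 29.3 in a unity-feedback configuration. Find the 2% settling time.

Closed loop: T(s) = K_p·G/(1+K_p·G) = 16.47/(0.108s + 1 + 16.47), with pole at s = −(1 + 16.47)/0.108 = −161.7.
τ = 1/161.7 = 0.006183 s, so 2% settling time ≈ 4τ = 0.0247 s.

T_s ≈ 0.0247 s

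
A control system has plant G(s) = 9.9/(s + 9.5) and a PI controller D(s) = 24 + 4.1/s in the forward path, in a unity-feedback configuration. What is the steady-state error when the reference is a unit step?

The open loop D(s)G(s) has a pole at the origin (type 1), so the static position error constant is infinite and e_ss = 1/(1+∞) = 0.

0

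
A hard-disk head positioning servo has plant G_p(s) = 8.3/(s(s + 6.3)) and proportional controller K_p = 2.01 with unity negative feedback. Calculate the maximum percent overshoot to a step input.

2.22%

From 1 + K_pG_p(s) = 0: s² + 6.3s + 16.68 = 0 ⇒ ω_n = 4.084, ζ = 0.7712.
%OS = 100·exp(−πζ/√(1−ζ²)) = 100·exp(−π·0.7712/√0.4052) = 2.22%.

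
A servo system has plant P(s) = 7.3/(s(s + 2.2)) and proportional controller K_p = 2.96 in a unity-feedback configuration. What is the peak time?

T_p = 0.696 s

The closed-loop denominator s² + 2.2s + 21.61 gives ω_n = √21.61 = 4.648 and ζ = 2.2/(2ω_n) = 0.2366.
Damped frequency ω_d = ω_n√(1−ζ²) = 4.516 rad/s, so peak time T_p = π/ω_d = 0.696 s.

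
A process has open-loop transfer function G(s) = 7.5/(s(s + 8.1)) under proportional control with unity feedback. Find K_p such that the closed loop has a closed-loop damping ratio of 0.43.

K_p = 11.8

Closed-loop characteristic equation: s² + 8.1s + K_p·7.5 = 0.
So ω_n = √(7.5K_p) and 2ζω_n = 8.1, giving ζ = 8.1/(2√(7.5K_p)).
Setting ζ = 0.43: √(7.5K_p) = 8.1/(2·0.43) = 9.419, so K_p = 88.71/7.5 = 11.8.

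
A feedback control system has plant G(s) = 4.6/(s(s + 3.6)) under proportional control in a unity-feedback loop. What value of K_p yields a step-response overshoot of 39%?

K_p = 8.54

From %OS = 100·exp(−πζ/√(1−ζ²)) = 39%, ζ = −ln(0.39)/√(π²+ln²(0.39)) = 0.2871.
Characteristic equation s² + 3.6s + 4.6K_p = 0 gives ζ = 3.6/(2√(4.6K_p)).
Setting ζ = 0.2871: √(4.6K_p) = 3.6/(2·0.2871) = 6.269, so K_p = 39.31/4.6 = 8.54.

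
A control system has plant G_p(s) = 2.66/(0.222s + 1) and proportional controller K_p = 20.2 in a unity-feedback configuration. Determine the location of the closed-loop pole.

Closed loop: T(s) = K_p·G_p/(1+K_p·G_p) = 53.73/(0.222s + 1 + 53.73), with pole at s = −(1 + 53.73)/0.222 = −246.5.

s = -246.5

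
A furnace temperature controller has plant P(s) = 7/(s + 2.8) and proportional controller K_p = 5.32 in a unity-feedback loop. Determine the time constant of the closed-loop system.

τ = 0.025 s

Closed-loop transfer function: T(s) = K_p·P(s)/(1 + K_p·P(s)) = 37.24/(s + 2.8 + 37.24) = 37.24/(s + 40.04).
Time constant τ = 1/40.04 = 0.025 s.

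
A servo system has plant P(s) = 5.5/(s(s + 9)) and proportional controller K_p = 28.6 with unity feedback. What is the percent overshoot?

The closed-loop denominator s² + 9s + 157.3 gives ω_n = √157.3 = 12.54 and ζ = 9/(2ω_n) = 0.3588.
%OS = 100·exp(−πζ/√(1−ζ²)) = 100·exp(−π·0.3588/√0.8713) = 29.9%.

29.9%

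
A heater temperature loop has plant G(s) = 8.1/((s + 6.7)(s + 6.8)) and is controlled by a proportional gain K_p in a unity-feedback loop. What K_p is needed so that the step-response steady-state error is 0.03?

K_p = 182

The loop is type 0, so e_ss(step) = 1/(1 + K_pos) with K_pos = K_p·G(0).
G(0) = 0.1778. Require 1/(1 + K_p·0.1778) = 0.03, so 1 + 0.1778·K_p = 33.33.
K_p = (33.33 − 1)/0.1778 = 182.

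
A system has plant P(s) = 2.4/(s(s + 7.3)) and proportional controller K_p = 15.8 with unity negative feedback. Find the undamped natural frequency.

ω_n = 6.16 rad/s

The closed-loop denominator is s(s+7.3) + 15.8·2.4 = s² + 7.3s + 37.92.
Matching s² + 2ζω_n s + ω_n²: ω_n = √37.92 = 6.158 rad/s and 2ζω_n = 7.3, so ζ = 7.3/(2·6.158) = 0.593.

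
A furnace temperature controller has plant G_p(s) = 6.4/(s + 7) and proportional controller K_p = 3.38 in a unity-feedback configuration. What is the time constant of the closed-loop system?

τ = 0.0349 s

Closed-loop transfer function: T(s) = K_p·G_p(s)/(1 + K_p·G_p(s)) = 21.63/(s + 7 + 21.63) = 21.63/(s + 28.63).
Time constant τ = 1/28.63 = 0.0349 s.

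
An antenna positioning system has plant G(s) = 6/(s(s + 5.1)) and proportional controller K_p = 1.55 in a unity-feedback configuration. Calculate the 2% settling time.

T_s ≈ 1.57 s

From 1 + K_pG(s) = 0: s² + 5.1s + 9.3 = 0 ⇒ ω_n = 3.05, ζ = 0.8362.
2% settling time T_s ≈ 4/(ζω_n) = 4/2.55 = 1.57 s.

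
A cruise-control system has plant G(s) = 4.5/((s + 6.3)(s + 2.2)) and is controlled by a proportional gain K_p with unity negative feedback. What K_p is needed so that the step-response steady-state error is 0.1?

For a type-0 loop with proportional control, e_ss = 1/(1 + K_p·G(0)).
G(0) = 0.3247. Require 1/(1 + K_p·0.3247) = 0.1, so 1 + 0.3247·K_p = 10.
K_p = (10 − 1)/0.3247 = 27.7.

K_p = 27.7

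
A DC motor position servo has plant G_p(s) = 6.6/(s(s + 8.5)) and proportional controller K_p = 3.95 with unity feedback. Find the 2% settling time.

T_s ≈ 0.941 s

Closed-loop characteristic equation: s² + 8.5s + 26.07 = 0, so ω_n = 5.106 rad/s and ζ = 8.5/(2·5.106) = 0.8324.
2% settling time T_s ≈ 4/(ζω_n) = 4/4.25 = 0.941 s.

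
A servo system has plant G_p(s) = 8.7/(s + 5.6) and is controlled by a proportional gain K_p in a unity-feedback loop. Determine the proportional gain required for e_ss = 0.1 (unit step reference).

For a type-0 loop with proportional control, e_ss = 1/(1 + K_p·G_p(0)).
G_p(0) = 1.554. Require 1/(1 + K_p·1.554) = 0.1, so 1 + 1.554·K_p = 10.
K_p = (10 − 1)/1.554 = 5.79.

K_p = 5.79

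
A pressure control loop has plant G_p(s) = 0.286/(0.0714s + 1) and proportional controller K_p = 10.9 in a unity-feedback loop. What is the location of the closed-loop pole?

s = -57.67

Closed loop: T(s) = K_p·G_p/(1+K_p·G_p) = 3.117/(0.0714s + 1 + 3.117), with pole at s = −(1 + 3.117)/0.0714 = −57.67.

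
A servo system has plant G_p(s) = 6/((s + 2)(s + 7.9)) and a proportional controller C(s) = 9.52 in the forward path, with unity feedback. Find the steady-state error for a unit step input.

The loop is type 0. Static position error constant K_pos = C(0)·G_p(0) = 9.52·0.3797 = 3.615.
Steady-state error to a unit step: e_ss = 1/(1+K_pos) = 1/4.615 = 0.217.

0.217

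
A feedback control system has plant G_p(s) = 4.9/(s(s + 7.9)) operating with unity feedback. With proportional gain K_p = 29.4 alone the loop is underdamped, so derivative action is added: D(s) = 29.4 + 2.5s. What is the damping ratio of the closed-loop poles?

ζ = 0.839

Forward path: (29.4 + 2.5s)·4.9/(s(s+7.9)). The closed-loop characteristic equation is s² + (7.9 + 4.9·2.5)s + 4.9·29.4 = 0.
That is s² + 20.15s + 144.1 = 0, so ω_n = 12 rad/s and ζ = 20.15/(2·12) = 0.8394.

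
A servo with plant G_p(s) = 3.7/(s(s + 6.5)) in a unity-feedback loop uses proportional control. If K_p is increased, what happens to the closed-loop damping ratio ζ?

ζ = 6.5/(2√(3.7K_p)); increasing K_p raises the denominator, so ζ falls.

decrease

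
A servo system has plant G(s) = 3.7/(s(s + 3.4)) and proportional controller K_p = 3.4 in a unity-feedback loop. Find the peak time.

T_p = 1.01 s

Closed-loop characteristic equation: s² + 3.4s + 12.58 = 0, so ω_n = 3.547 rad/s and ζ = 3.4/(2·3.547) = 0.4793.
Damped frequency ω_d = ω_n√(1−ζ²) = 3.113 rad/s, so peak time T_p = π/ω_d = 1.01 s.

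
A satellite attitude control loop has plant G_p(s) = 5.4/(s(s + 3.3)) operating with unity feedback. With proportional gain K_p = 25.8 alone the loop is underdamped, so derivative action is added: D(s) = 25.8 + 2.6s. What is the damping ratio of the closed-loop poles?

Forward path: (25.8 + 2.6s)·5.4/(s(s+3.3)). The closed-loop characteristic equation is s² + (3.3 + 5.4·2.6)s + 5.4·25.8 = 0.
That is s² + 17.34s + 139.3 = 0, so ω_n = 11.8 rad/s and ζ = 17.34/(2·11.8) = 0.7345.

ζ = 0.735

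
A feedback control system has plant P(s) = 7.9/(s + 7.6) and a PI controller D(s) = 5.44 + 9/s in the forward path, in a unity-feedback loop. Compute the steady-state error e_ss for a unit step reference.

0

The open loop D(s)P(s) has a pole at the origin (type 1), so the static position error constant is infinite and e_ss = 1/(1+∞) = 0.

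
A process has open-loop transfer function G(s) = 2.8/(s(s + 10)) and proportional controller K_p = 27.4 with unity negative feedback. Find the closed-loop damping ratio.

ζ = 0.571

With unity feedback the closed-loop characteristic equation is s² + 10s + 27.4·2.8 = s² + 10s + 76.72 = 0.
So ω_n² = 76.72 ⇒ ω_n = 8.759 rad/s, and ζ = 10/(2ω_n) = 0.571.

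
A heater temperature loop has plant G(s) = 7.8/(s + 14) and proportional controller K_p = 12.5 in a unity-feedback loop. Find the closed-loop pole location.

s = -111.5

Closed-loop transfer function: T(s) = K_p·G(s)/(1 + K_p·G(s)) = 97.5/(s + 14 + 97.5) = 97.5/(s + 111.5).
The closed-loop pole is at s = −111.5.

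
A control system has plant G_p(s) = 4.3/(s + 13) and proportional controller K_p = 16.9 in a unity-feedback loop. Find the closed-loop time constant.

Closed-loop transfer function: T(s) = K_p·G_p(s)/(1 + K_p·G_p(s)) = 72.67/(s + 13 + 72.67) = 72.67/(s + 85.67).
Time constant τ = 1/85.67 = 0.0117 s.

τ = 0.0117 s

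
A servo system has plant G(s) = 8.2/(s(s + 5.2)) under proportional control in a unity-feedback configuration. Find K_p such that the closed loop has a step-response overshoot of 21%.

From %OS = 100·exp(−πζ/√(1−ζ²)) = 21%, ζ = −ln(0.21)/√(π²+ln²(0.21)) = 0.4449.
Characteristic equation s² + 5.2s + 8.2K_p = 0 gives ζ = 5.2/(2√(8.2K_p)).
Setting ζ = 0.4449: √(8.2K_p) = 5.2/(2·0.4449) = 5.844, so K_p = 34.15/8.2 = 4.16.

K_p = 4.16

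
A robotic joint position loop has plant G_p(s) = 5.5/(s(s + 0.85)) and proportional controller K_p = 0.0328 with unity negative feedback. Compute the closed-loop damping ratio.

1 + K_p·G_p(s) = 0 gives s² + 0.85s + 0.1804 = 0.
Matching s² + 2ζω_n s + ω_n²: ω_n = √0.1804 = 0.4247 rad/s and 2ζω_n = 0.85, so ζ = 0.85/(2·0.4247) = 1.

ζ = 1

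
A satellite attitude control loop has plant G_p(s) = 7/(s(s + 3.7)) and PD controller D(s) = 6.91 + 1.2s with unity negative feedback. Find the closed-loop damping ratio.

ζ = 0.87

Forward path: (6.91 + 1.2s)·7/(s(s+3.7)). The closed-loop characteristic equation is s² + (3.7 + 7·1.2)s + 7·6.91 = 0.
That is s² + 12.1s + 48.37 = 0, so ω_n = 6.955 rad/s and ζ = 12.1/(2·6.955) = 0.8699.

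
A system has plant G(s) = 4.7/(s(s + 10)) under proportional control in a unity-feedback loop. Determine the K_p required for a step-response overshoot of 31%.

K_p = 43.6

From %OS = 100·exp(−πζ/√(1−ζ²)) = 31%, ζ = −ln(0.31)/√(π²+ln²(0.31)) = 0.3493.
Characteristic equation s² + 10s + 4.7K_p = 0 gives ζ = 10/(2√(4.7K_p)).
Setting ζ = 0.3493: √(4.7K_p) = 10/(2·0.3493) = 14.31, so K_p = 204.9/4.7 = 43.6.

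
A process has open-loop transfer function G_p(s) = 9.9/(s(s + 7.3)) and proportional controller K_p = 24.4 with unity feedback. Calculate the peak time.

T_p = 0.208 s

The closed-loop denominator s² + 7.3s + 241.6 gives ω_n = √241.6 = 15.54 and ζ = 7.3/(2ω_n) = 0.2348.
Damped frequency ω_d = ω_n√(1−ζ²) = 15.11 rad/s, so peak time T_p = π/ω_d = 0.208 s.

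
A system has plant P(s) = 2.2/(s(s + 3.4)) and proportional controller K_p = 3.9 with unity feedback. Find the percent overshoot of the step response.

From 1 + K_pP(s) = 0: s² + 3.4s + 8.58 = 0 ⇒ ω_n = 2.929, ζ = 0.5804.
%OS = 100·exp(−πζ/√(1−ζ²)) = 100·exp(−π·0.5804/√0.6632) = 10.7%.

10.7%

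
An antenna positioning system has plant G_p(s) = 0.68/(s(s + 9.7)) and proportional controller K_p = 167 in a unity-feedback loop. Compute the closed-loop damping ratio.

ζ = 0.455

The closed-loop denominator is s(s+9.7) + 167·0.68 = s² + 9.7s + 113.6.
So ω_n² = 113.6 ⇒ ω_n = 10.66 rad/s, and ζ = 9.7/(2ω_n) = 0.455.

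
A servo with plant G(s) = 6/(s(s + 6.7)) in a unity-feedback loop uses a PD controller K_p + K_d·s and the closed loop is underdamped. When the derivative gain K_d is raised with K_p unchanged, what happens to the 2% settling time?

decrease

Characteristic equation s² + (6.7 + 6K_d)s + 6K_p = 0: raising K_d increases ζω_n = (6.7+6K_d)/2 while the loop stays underdamped, so T_s ≈ 4/(ζω_n) decreases.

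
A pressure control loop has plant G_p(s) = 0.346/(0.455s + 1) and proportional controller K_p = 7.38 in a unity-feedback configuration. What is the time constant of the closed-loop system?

τ = 0.128 s

Closed loop: T(s) = K_p·G_p/(1+K_p·G_p) = 2.553/(0.455s + 1 + 2.553), with pole at s = −(1 + 2.553)/0.455 = −7.81.
Closed-loop time constant τ = 1/7.81 = 0.128 s.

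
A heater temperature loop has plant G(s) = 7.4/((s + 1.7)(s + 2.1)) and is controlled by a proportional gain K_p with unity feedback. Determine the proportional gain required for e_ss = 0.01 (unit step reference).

The loop is type 0, so e_ss(step) = 1/(1 + K_pos) with K_pos = K_p·G(0).
G(0) = 2.073. Require 1/(1 + K_p·2.073) = 0.01, so 1 + 2.073·K_p = 100.
K_p = (100 − 1)/2.073 = 47.8.

K_p = 47.8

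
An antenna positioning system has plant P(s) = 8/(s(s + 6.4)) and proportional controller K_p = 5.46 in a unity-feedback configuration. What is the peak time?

The closed-loop denominator s² + 6.4s + 43.68 gives ω_n = √43.68 = 6.609 and ζ = 6.4/(2ω_n) = 0.4842.
Damped frequency ω_d = ω_n√(1−ζ²) = 5.783 rad/s, so peak time T_p = π/ω_d = 0.543 s.

T_p = 0.543 s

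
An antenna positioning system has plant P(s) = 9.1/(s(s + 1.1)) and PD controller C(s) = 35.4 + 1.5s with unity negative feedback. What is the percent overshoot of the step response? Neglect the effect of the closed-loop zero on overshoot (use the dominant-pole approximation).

24.3%

Forward path: (35.4 + 1.5s)·9.1/(s(s+1.1)). The closed-loop characteristic equation is s² + (1.1 + 9.1·1.5)s + 9.1·35.4 = 0.
That is s² + 14.75s + 322.1 = 0, so ω_n = 17.95 rad/s and ζ = 14.75/(2·17.95) = 0.4109.
%OS = 100·exp(−πζ/√(1−ζ²)) = 24.3%.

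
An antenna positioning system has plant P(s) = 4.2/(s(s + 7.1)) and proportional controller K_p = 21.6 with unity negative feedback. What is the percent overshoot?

28.3%

The closed-loop denominator s² + 7.1s + 90.72 gives ω_n = √90.72 = 9.525 and ζ = 7.1/(2ω_n) = 0.3727.
%OS = 100·exp(−πζ/√(1−ζ²)) = 100·exp(−π·0.3727/√0.8611) = 28.3%.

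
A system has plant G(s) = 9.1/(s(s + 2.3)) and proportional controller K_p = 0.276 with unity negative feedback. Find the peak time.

From 1 + K_pG(s) = 0: s² + 2.3s + 2.512 = 0 ⇒ ω_n = 1.585, ζ = 0.7256.
Damped frequency ω_d = ω_n√(1−ζ²) = 1.09 rad/s, so peak time T_p = π/ω_d = 2.88 s.

T_p = 2.88 s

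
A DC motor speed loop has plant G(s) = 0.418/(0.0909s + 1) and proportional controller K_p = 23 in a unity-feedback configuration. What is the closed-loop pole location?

s = -116.8

Closed loop: T(s) = K_p·G/(1+K_p·G) = 9.614/(0.0909s + 1 + 9.614), with pole at s = −(1 + 9.614)/0.0909 = −116.8.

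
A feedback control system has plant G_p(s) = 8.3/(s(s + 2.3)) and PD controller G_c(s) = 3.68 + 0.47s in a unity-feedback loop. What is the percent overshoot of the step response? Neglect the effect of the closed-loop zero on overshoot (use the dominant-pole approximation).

Forward path: (3.68 + 0.47s)·8.3/(s(s+2.3)). The closed-loop characteristic equation is s² + (2.3 + 8.3·0.47)s + 8.3·3.68 = 0.
That is s² + 6.201s + 30.54 = 0, so ω_n = 5.527 rad/s and ζ = 6.201/(2·5.527) = 0.561.
%OS = 100·exp(−πζ/√(1−ζ²)) = 11.9%.

11.9%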